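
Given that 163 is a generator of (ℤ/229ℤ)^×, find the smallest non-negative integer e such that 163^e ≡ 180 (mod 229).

Baby-step giant-step with m = ceil(sqrt(228)) = 16.
Baby table (163^j mod 229 for j=0..15):
  0:1  1:163  2:5  3:128  4:25  5:182  6:125  7:223
  8:167  9:199  10:148  11:79  12:53  13:166  14:36  15:143
Giant step factor: 163^(-16) ≡ 14 (mod 229).
Scan 180·14^i mod 229 for i = 0, 1, …:
  i=0: 180   i=1: 1
Match at i=1, j=0: e = 1·16 + 0 = 16.

16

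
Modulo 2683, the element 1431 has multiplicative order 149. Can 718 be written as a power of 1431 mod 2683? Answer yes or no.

no

718 ∈ ⟨1431⟩ iff 718^149 ≡ 1 (mod 2683), since |⟨1431⟩| = 149.
718^149 mod 2683 = 1326.
Since 1326 ≠ 1, 718 does not lie in the subgroup.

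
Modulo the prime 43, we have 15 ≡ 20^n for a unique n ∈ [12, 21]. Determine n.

Compute 20^12 mod 43 = 16, then multiply by 20 repeatedly:
  20^12=16  20^13=19  20^14=36  20^15=32  20^16=38
  20^17=29  20^18=21  20^19=33  20^20=15
Found 15 at exponent 20.

20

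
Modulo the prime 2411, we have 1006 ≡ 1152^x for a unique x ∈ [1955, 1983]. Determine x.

1973

Compute 1152^1955 mod 2411 = 1043, then multiply by 1152 repeatedly:
  1152^1955=1043  1152^1956=858  1152^1957=2317  1152^1958=207  1152^1959=2186
  1152^1960=1188  1152^1961=1539  1152^1962=843  1152^1963=1914  1152^1964=1274
  1152^1965=1760  1152^1966=2280  1152^1967=981  1152^1968=1764  1152^1969=2066
  1152^1970=375  1152^1971=431  1152^1972=2257  1152^1973=1006
Found 1006 at exponent 1973.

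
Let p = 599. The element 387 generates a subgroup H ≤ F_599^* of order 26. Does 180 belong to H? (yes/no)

no

180 ∈ ⟨387⟩ iff 180^26 ≡ 1 (mod 599), since |⟨387⟩| = 26.
180^26 mod 599 = 322.
Since 322 ≠ 1, 180 does not lie in the subgroup.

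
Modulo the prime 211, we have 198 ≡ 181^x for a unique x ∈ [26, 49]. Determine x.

39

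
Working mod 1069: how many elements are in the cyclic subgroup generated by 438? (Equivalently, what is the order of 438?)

The order of 438 must divide p − 1 = 1068 = 2^2 · 3 · 89.
Divisors: 1, 2, 3, 4, 6, 12, 89, 178, 267, 356, 534, 1068.
Check each in increasing order: 438^1 ≡ 438;  438^2 ≡ 493;  438^3 ≡ 1065;  438^4 ≡ 386;  438^6 ≡ 16;  438^12 ≡ 256;  438^89 ≡ 86;  438^178 ≡ 982;  438^267 ≡ 1.
Smallest exponent giving 1 is 267.

267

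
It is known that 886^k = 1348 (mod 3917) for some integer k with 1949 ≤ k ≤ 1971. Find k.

1965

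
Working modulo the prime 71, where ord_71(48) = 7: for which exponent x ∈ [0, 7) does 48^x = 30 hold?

4

Successive powers of 48 modulo 71:
  48^0=1  48^1=48  48^2=32  48^3=45  48^4=30
So 48^4 ≡ 30 (mod 71), giving x = 4.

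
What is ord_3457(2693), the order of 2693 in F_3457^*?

3456

The order of 2693 must divide p − 1 = 3456 = 2^7 · 3^3.
Divisors: 1, 2, 3, 4, 6, 8, 9, 12, 16, 18, 24, 27, 32, 36, 48, 54, 64, 72, 96, 108, 128, 144, 192, 216, 288, 384, 432, 576, 864, 1152, 1728, 3456.
Check each in increasing order: 2693^1 ≡ 2693;  2693^2 ≡ 2920;  2693^3 ≡ 2342;  2693^4 ≡ 1438;  2693^6 ≡ 2162;  2693^8 ≡ 558;  2693^9 ≡ 2356;  2693^12 ≡ 380;  2693^16 ≡ 234;  2693^18 ≡ 2251;  2693^24 ≡ 2663;  2693^27 ≡ 318;  2693^32 ≡ 2901;  2693^36 ≡ 2496;  2693^48 ≡ 1262;  2693^54 ≡ 871;  2693^64 ≡ 1463;  2693^72 ≡ 502;  2693^96 ≡ 2424;  2693^108 ≡ 1558;  2693^128 ≡ 486;  2693^144 ≡ 3100;  2693^192 ≡ 2333;  2693^216 ≡ 550;  2693^288 ≡ 2997;  2693^384 ≡ 1571;  2693^432 ≡ 1741;  2693^576 ≡ 723;  2693^864 ≡ 2749;  2693^1152 ≡ 722;  2693^1728 ≡ 3456;  2693^3456 ≡ 1.
Smallest exponent giving 1 is 3456.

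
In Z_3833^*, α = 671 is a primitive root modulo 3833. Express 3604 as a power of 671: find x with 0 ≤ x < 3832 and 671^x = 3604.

918

Baby-step giant-step with m = ceil(sqrt(3832)) = 62.
Baby table (671^j mod 3833 for j=0..61):
  0:1  1:671  2:1780  3:2317  4:2342  5:3785  6:2289  7:2719
  8:3774  9:2574  10:2304  11:1285  12:3643  13:2832  14:2937  15:565
  16:3481  17:1454  18:2052  19:845  20:3544  21:1564  22:3035  23:1162
  24:1603  25:2373  26:1588  27:3807  28:1719  29:3549  30:1086  31:436
  32:1248  33:1814  34:2133  35:1534  36:2070  37:1424  38:1087  39:1107
  40:3028  41:298  42:642  43:1486  44:526  45:310  46:1028  47:3681
  48:1499  49:1583  50:452  51:485  52:3463  53:875  54:676  55:1302
  56:3551  57:2428  58:163  59:2049  60:2665  61:2037
Giant step factor: 671^(-62) ≡ 2543 (mod 3833).
Scan 3604·2543^i mod 3833 for i = 0, 1, …:
  i=0: 3604   i=1: 269   i=2: 1793   i=3: 2162
  i=4: 1444   i=5: 78   i=6: 2871   i=7: 2921
  i=8: 3582   i=9: 1818     …   i=13: 2864
  i=14: 452
Match at i=14, j=50: x = 14·62 + 50 = 918.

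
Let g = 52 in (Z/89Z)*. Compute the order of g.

The order of 52 must divide p − 1 = 88 = 2^3 · 11.
Divisors: 1, 2, 4, 8, 11, 22, 44, 88.
Check each in increasing order: 52^1 ≡ 52;  52^2 ≡ 34;  52^4 ≡ 88;  52^8 ≡ 1.
Smallest exponent giving 1 is 8.

8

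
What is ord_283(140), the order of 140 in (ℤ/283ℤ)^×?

282

The order of 140 must divide p − 1 = 282 = 2 · 3 · 47.
Divisors: 1, 2, 3, 6, 47, 94, 141, 282.
Check each in increasing order: 140^1 ≡ 140;  140^2 ≡ 73;  140^3 ≡ 32;  140^6 ≡ 175;  140^47 ≡ 239;  140^94 ≡ 238;  140^141 ≡ 282;  140^282 ≡ 1.
Smallest exponent giving 1 is 282.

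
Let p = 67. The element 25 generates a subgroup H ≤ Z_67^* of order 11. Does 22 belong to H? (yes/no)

⟨25⟩ has order 11; its elements mod 67 are {1, 9, 14, 15, 22, 24, 25, 40, 59, 62, 64}.
22 is in this set.

yes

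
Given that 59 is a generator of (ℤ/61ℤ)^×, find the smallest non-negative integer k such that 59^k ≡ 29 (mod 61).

Baby-step giant-step with m = ceil(sqrt(60)) = 8.
Baby table (59^j mod 61 for j=0..7):
  0:1  1:59  2:4  3:53  4:16  5:29  6:3  7:55
Giant step factor: 59^(-8) ≡ 56 (mod 61).
Scan 29·56^i mod 61 for i = 0, 1, …:
  i=0: 29
Match at i=0, j=5: k = 0·8 + 5 = 5.

5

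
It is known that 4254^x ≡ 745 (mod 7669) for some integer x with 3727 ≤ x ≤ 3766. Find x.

3753

Compute 4254^3727 mod 7669 = 7257, then multiply by 4254 repeatedly:
  4254^3727=7257  4254^3728=3553  4254^3729=6532  4254^3730=2341  4254^3731=4252
  4254^3732=4506  4254^3733=3693  4254^3734=3910  4254^3735=6748  4254^3736=925
  4254^3737=753  4254^3738=5289  4254^3739=6229  4254^3740=1771  4254^3741=2876
  4254^3742=2449  4254^3743=3544  4254^3744=6591  4254^3745=250  4254^3746=5178
  4254^3747=1844  4254^3748=6658  4254^3749=1515  4254^3750=2850  4254^3751=6880
  4254^3752=2616  4254^3753=745
Found 745 at exponent 3753.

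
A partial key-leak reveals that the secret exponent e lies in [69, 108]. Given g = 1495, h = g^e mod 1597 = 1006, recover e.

Compute 1495^69 mod 1597 = 1280, then multiply by 1495 repeatedly:
  1495^69=1280  1495^70=394  1495^71=1334  1495^72=1274  1495^73=1006
Found 1006 at exponent 73.

73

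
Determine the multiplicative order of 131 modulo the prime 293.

292

The order of 131 must divide p − 1 = 292 = 2^2 · 73.
Divisors: 1, 2, 4, 73, 146, 292.
Check each in increasing order: 131^1 ≡ 131;  131^2 ≡ 167;  131^4 ≡ 54;  131^73 ≡ 155;  131^146 ≡ 292;  131^292 ≡ 1.
Smallest exponent giving 1 is 292.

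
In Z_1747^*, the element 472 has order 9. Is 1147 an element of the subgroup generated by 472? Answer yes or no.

no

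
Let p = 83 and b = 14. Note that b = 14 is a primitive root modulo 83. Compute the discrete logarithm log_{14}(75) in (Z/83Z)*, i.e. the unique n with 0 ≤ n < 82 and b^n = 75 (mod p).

Baby-step giant-step with m = ceil(sqrt(82)) = 10.
Baby table (14^j mod 83 for j=0..9):
  0:1  1:14  2:30  3:5  4:70  5:67  6:25  7:18
  8:3  9:42
Giant step factor: 14^(-10) ≡ 12 (mod 83).
Scan 75·12^i mod 83 for i = 0, 1, …:
  i=0: 75   i=1: 70
Match at i=1, j=4: n = 1·10 + 4 = 14.

14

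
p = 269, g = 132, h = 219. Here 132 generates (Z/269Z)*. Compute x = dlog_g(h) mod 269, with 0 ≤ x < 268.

Baby-step giant-step with m = ceil(sqrt(268)) = 17.
Baby table (132^j mod 269 for j=0..16):
  0:1  1:132  2:208  3:18  4:224  5:247  6:55  7:266
  8:142  9:183  10:215  11:135  12:66  13:104  14:9  15:112
  16:258
Giant step factor: 132^(-17) ≡ 181 (mod 269).
Scan 219·181^i mod 269 for i = 0, 1, …:
  i=0: 219   i=1: 96   i=2: 160   i=3: 177
  i=4: 26   i=5: 133   i=6: 132
Match at i=6, j=1: x = 6·17 + 1 = 103.

103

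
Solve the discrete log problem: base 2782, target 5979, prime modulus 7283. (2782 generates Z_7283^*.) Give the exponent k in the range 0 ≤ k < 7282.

1355

Baby-step giant-step with m = ceil(sqrt(7282)) = 86.
Baby table (2782^j mod 7283 for j=0..85):
  0:1  1:2782  2:4978  3:3813  4:3718  5:1616  6:2101  7:4016
  8:390  9:7096  10:4142  11:1338  12:703  13:3902  14:3694  15:395
  16:6440  17:7183  18:5837  19:4727  20:4699  21:6916  22:5909  23:1107
  24:6248  25:4698  26:4134  27:931  28:4577  29:2530  30:3082  31:2033
  32:4198  33:4187  34:2717  35:6223  36:695  37:3495  38:285  39:6306
  40:5828  41:1538  42:3595  43:1731  44:1579  45:1129  46:1905  47:4969
  48:624  49:2614  50:3714  51:5054  52:4038  53:3330  54:84  55:632
  56:3021  57:7123  58:6426  59:4650  60:1692  61:2326  62:3628  63:6141
  64:5627  65:3147  66:788  67:33  68:4410  69:4048  70:2018  71:6166
  72:2347  73:3786  74:1434  75:5587  76:1112  77:5592  78:456  79:1350
  80:4955  81:5374  82:5752  83:1313  84:3983  85:3263
Giant step factor: 2782^(-86) ≡ 2669 (mod 7283).
Scan 5979·2669^i mod 7283 for i = 0, 1, …:
  i=0: 5979   i=1: 898   i=2: 655   i=3: 275
  i=4: 5675   i=5: 5218   i=6: 1746   i=7: 6237
  i=8: 4898   i=9: 7060     …   i=14: 345
  i=15: 3147
Match at i=15, j=65: k = 15·86 + 65 = 1355.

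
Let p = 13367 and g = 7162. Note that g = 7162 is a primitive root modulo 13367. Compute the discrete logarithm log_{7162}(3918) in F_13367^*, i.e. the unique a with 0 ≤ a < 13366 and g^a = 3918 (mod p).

Baby-step giant-step with m = ceil(sqrt(13366)) = 116.
Baby table (7162^j mod 13367 for j=0..115):
  0:1  1:7162  2:5065  3:10859  4:2952  5:8997  6:7574  7:1702
  8:12387  9:12282  10:8824  11:11679  12:7679  13:5160  14:9532  15:2915
  16:11343  17:7307  18:929  19:10099  20:201  21:9293  22:2173  23:3838
  24:5204  25:3852  26:11903  27:7927  28:3525  29:9154  30:9180  31:8254
  32:6274  33:7901  34:4451  35:11134  36:7553  37:11704  38:12958  39:11482
  40:300  41:9880  42:9029  43:9519  44:3378  45:12333  46:13177  47:2654
  48:74  49:8675  50:534  51:1546  52:4576  53:10795  54:12429  55:5645
  56:7682  57:13279  58:11360  59:8758  60:6832  61:7564  62:10284  63:1838
  64:10628  65:6038  66:1911  67:12141  68:1507  69:5965  70:398  71:3305
  72:10820  73:4341  74:11967  75:11817  76:6877  77:9046  78:10970  79:9281
  80:9798  81:9893  82:8566  83:8529  84:10875  85:10608  86:9835  87:7547
  88:8833  89:9302  90:13163  91:9322  92:9366  93:3686  94:12674  95:9258
  96:5476  97:334  98:12782  99:7468  100:4449  101:10177  102:10790  103:3353
  104:7054  105:6855  106:11886  107:6476  108:10989  109:11689  110:12464  111:2342
  112:11186  113:5701  114:7744  115:2845
Giant step factor: 7162^(-116) ≡ 2751 (mod 13367).
Scan 3918·2751^i mod 13367 for i = 0, 1, …:
  i=0: 3918   i=1: 4616   i=2: 13333   i=3: 35
  i=4: 2716   i=5: 12930   i=6: 843   i=7: 6602
  i=8: 9716   i=9: 8083     …   i=70: 12404
  i=71: 10820
Match at i=71, j=72: a = 71·116 + 72 = 8308.

8308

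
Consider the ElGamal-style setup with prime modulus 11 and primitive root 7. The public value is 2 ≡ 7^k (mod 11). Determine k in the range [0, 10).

Successive powers of 7 modulo 11:
  7^0=1  7^1=7  7^2=5  7^3=2
So 7^3 ≡ 2 (mod 11), giving k = 3.

3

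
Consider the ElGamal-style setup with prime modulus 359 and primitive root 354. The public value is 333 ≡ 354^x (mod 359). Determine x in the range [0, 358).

Baby-step giant-step with m = ceil(sqrt(358)) = 19.
Baby table (354^j mod 359 for j=0..18):
  0:1  1:354  2:25  3:234  4:266  5:106  6:188  7:137
  8:33  9:194  10:107  11:183  12:162  13:267  14:101  15:213
  16:12  17:299  18:300
Giant step factor: 354^(-19) ≡ 129 (mod 359).
Scan 333·129^i mod 359 for i = 0, 1, …:
  i=0: 333   i=1: 236   i=2: 288   i=3: 175
  i=4: 317   i=5: 326   i=6: 51   i=7: 117
  i=8: 15   i=9: 140     …   i=13: 309
  i=14: 12
Match at i=14, j=16: x = 14·19 + 16 = 282.

282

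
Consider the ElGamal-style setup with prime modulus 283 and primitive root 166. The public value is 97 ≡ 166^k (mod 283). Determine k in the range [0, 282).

Baby-step giant-step with m = ceil(sqrt(282)) = 17.
Baby table (166^j mod 283 for j=0..16):
  0:1  1:166  2:105  3:167  4:271  5:272  6:155  7:260
  8:144  9:132  10:121  11:276  12:253  13:114  14:246  15:84
  16:77
Giant step factor: 166^(-17) ≡ 277 (mod 283).
Scan 97·277^i mod 283 for i = 0, 1, …:
  i=0: 97   i=1: 267   i=2: 96   i=3: 273
  i=4: 60   i=5: 206   i=6: 179   i=7: 58
  i=8: 218   i=9: 107     …   i=13: 2
  i=14: 271
Match at i=14, j=4: k = 14·17 + 4 = 242.

242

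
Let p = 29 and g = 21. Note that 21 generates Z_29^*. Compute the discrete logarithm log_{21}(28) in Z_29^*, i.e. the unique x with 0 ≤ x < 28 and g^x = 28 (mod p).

Successive powers of 21 modulo 29:
  21^0=1  21^1=21  21^2=6  21^3=10  21^4=7  21^5=2
  21^6=13  21^7=12  21^8=20  21^9=14  21^10=4  21^11=26
  21^12=24  21^13=11  21^14=28
So 21^14 ≡ 28 (mod 29), giving x = 14.

14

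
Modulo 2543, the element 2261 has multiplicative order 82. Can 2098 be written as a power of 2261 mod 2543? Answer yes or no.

2098 ∈ ⟨2261⟩ iff 2098^82 ≡ 1 (mod 2543), since |⟨2261⟩| = 82.
2098^82 mod 2543 = 1.
Since 1 = 1, 2098 lies in the subgroup.

yes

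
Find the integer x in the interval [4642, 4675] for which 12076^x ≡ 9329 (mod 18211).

4668

Compute 12076^4642 mod 18211 = 13479, then multiply by 12076 repeatedly:
  12076^4642=13479  12076^4643=2486  12076^4644=9208  12076^4645=17653  12076^4646=17873
  12076^4647=15787  12076^4648=11064  12076^4649=12968  12076^4650=5179  12076^4651=5030
  12076^4652=8595  12076^4653=8731  12076^4654=12077  12076^4655=8164  12076^4656=12321
  12076^4657=4526  12076^4658=4765  12076^4659=13591  12076^4660=7384  12076^4661=8128
  12076^4662=14649  12076^4663=17881  12076^4664=3129  12076^4665=16190  12076^4666=15355
  12076^4667=2578  12076^4668=9329
Found 9329 at exponent 4668.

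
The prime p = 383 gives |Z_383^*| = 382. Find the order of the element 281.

382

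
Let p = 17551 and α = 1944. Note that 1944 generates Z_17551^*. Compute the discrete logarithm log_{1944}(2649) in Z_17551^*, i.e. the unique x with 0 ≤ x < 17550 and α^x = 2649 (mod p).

15152

Baby-step giant-step with m = ceil(sqrt(17550)) = 133.
Baby table (1944^j mod 17551 for j=0..132):
  0:1  1:1944  2:5671  3:2396  4:6809  5:3242  6:1639  7:9485
  8:10290  9:13171  10:15066  11:13236  12:1018  13:13280  14:16350  15:17090
  16:16468  17:768  18:1157  19:2680  20:14824  21:16665  22:15165  23:12631
  24:815  25:4770  26:5952  27:4579  28:3219  29:9580  30:1909  31:7835
  32:14523  33:10704  34:10641  35:11026  36:4773  37:11784  38:4041  39:10407
  40:12456  41:11635  42:12752  43:7876  44:6472  45:15052  46:3571  47:9379
  48:14838  49:8779  50:6804  51:11073  52:8386  53:15056  54:11347  55:14512
  56:6871  57:913  58:2221  59:78  60:11224  61:3563  62:11378  63:4572
  64:7162  65:4985  66:2688  67:12825  68:9380  69:16782  70:14450  71:9200
  72:331  73:11628  74:16695  75:3281  76:7251  77:2491  78:15979  79:15457
  80:1096  81:6953  82:2362  83:10917  84:3489  85:7930  86:6142  87:5368
  88:10098  89:8494  90:14396  91:9530  92:10015  93:5101  94:29  95:3723
  96:6500  97:16831  98:4400  99:6263  100:12429  101:11800  102:43  103:13388
  104:15690  105:15273  106:11971  107:16549  108:273  109:4182  110:3695  111:4721
  112:16002  113:7516  114:8672  115:9408  116:1010  117:15279  118:6084  119:15473
  120:14649  121:9934  122:5596  123:14555  124:2708  125:16603  126:17494  127:12049
  128:10222  129:3836  130:15560  131:8267  132:11883
Giant step factor: 1944^(-133) ≡ 7238 (mod 17551).
Scan 2649·7238^i mod 17551 for i = 0, 1, …:
  i=0: 2649   i=1: 7770   i=2: 5856   i=3: 63
  i=4: 17219   i=5: 1471   i=6: 11192   i=7: 9831
  i=8: 5024   i=9: 15591     …   i=112: 8181
  i=113: 14555
Match at i=113, j=123: x = 113·133 + 123 = 15152.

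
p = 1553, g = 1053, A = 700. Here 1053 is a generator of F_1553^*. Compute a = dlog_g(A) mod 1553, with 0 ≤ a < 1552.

385

Baby-step giant-step with m = ceil(sqrt(1552)) = 40.
Baby table (1053^j mod 1553 for j=0..39):
  0:1  1:1053  2:1520  3:970  4:1089  5:603  6:1335  7:290
  8:982  9:1301  10:207  11:551  12:934  13:453  14:238  15:581
  16:1464  17:1016  18:1384  19:638  20:918  21:688  22:766  23:591
  24:1123  25:686  26:213  27:657  28:736  29:61  30:560  31:1093
  32:156  33:1203  34:1064  35:679  36:607  37:888  38:158  39:203
Giant step factor: 1053^(-40) ≡ 929 (mod 1553).
Scan 700·929^i mod 1553 for i = 0, 1, …:
  i=0: 700   i=1: 1146   i=2: 829   i=3: 1406
  i=4: 101   i=5: 649   i=6: 357   i=7: 864
  i=8: 1308   i=9: 686
Match at i=9, j=25: a = 9·40 + 25 = 385.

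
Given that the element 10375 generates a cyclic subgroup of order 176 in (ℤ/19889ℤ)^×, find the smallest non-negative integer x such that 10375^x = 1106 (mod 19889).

109

Baby-step giant-step with m = ceil(sqrt(176)) = 14.
Baby table (10375^j mod 19889 for j=0..13):
  0:1  1:10375  2:1357  3:17352  4:11661  5:17977  6:12222  7:10875
  8:17717  9:19626  10:16057  11:1111  12:10894  13:15952
Giant step factor: 10375^(-14) ≡ 6446 (mod 19889).
Scan 1106·6446^i mod 19889 for i = 0, 1, …:
  i=0: 1106   i=1: 9014   i=2: 8475   i=3: 14656
  i=4: 19715   i=5: 12069   i=6: 10895   i=7: 1111
Match at i=7, j=11: x = 7·14 + 11 = 109.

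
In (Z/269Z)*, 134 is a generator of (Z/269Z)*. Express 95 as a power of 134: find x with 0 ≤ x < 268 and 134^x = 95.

Baby-step giant-step with m = ceil(sqrt(268)) = 17.
Baby table (134^j mod 269 for j=0..16):
  0:1  1:134  2:202  3:168  4:185  5:42  6:248  7:145
  8:62  9:238  10:150  11:194  12:172  13:183  14:43  15:113
  16:78
Giant step factor: 134^(-17) ≡ 200 (mod 269).
Scan 95·200^i mod 269 for i = 0, 1, …:
  i=0: 95   i=1: 170   i=2: 106   i=3: 218
  i=4: 22   i=5: 96   i=6: 101   i=7: 25
  i=8: 158   i=9: 127     …   i=13: 154
  i=14: 134
Match at i=14, j=1: x = 14·17 + 1 = 239.

239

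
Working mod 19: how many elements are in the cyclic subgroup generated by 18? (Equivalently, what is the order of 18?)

The order of 18 must divide p − 1 = 18 = 2 · 3^2.
Divisors: 1, 2, 3, 6, 9, 18.
Check each in increasing order: 18^1 ≡ 18;  18^2 ≡ 1.
Smallest exponent giving 1 is 2.

2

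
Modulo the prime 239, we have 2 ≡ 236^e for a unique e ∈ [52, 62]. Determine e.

Compute 236^52 mod 239 = 30, then multiply by 236 repeatedly:
  236^52=30  236^53=149  236^54=31  236^55=146  236^56=40
  236^57=119  236^58=121  236^59=115  236^60=133  236^61=79
  236^62=2
Found 2 at exponent 62.

62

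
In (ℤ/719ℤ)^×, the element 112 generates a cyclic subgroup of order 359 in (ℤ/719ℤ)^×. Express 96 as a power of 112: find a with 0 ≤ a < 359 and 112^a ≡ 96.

328

Baby-step giant-step with m = ceil(sqrt(359)) = 19.
Baby table (112^j mod 719 for j=0..18):
  0:1  1:112  2:321  3:2  4:224  5:642  6:4  7:448
  8:565  9:8  10:177  11:411  12:16  13:354  14:103  15:32
  16:708  17:206  18:64
Giant step factor: 112^(-19) ≡ 98 (mod 719).
Scan 96·98^i mod 719 for i = 0, 1, …:
  i=0: 96   i=1: 61   i=2: 226   i=3: 578
  i=4: 562   i=5: 432   i=6: 634   i=7: 298
  i=8: 444   i=9: 372     …   i=16: 256
  i=17: 642
Match at i=17, j=5: a = 17·19 + 5 = 328.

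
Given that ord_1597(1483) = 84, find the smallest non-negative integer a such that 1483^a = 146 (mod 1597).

31

Baby-step giant-step with m = ceil(sqrt(84)) = 10.
Baby table (1483^j mod 1597 for j=0..9):
  0:1  1:1483  2:220  3:472  4:490  5:35  6:801  7:1312
  8:550  9:1180
Giant step factor: 1483^(-10) ≡ 674 (mod 1597).
Scan 146·674^i mod 1597 for i = 0, 1, …:
  i=0: 146   i=1: 987   i=2: 886   i=3: 1483
Match at i=3, j=1: a = 3·10 + 1 = 31.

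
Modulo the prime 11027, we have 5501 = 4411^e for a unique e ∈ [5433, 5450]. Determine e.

5434

Compute 4411^5433 mod 11027 = 5451, then multiply by 4411 repeatedly:
  4411^5433=5451  4411^5434=5501
Found 5501 at exponent 5434.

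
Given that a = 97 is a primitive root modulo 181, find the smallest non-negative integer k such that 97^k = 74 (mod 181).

Baby-step giant-step with m = ceil(sqrt(180)) = 14.
Baby table (97^j mod 181 for j=0..13):
  0:1  1:97  2:178  3:71  4:9  5:149  6:154  7:96
  8:81  9:74  10:119  11:140  12:5  13:123
Giant step factor: 97^(-14) ≡ 12 (mod 181).
Scan 74·12^i mod 181 for i = 0, 1, …:
  i=0: 74
Match at i=0, j=9: k = 0·14 + 9 = 9.

9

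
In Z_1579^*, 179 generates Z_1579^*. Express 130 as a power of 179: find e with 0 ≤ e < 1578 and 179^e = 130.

Baby-step giant-step with m = ceil(sqrt(1578)) = 40.
Baby table (179^j mod 1579 for j=0..39):
  0:1  1:179  2:461  3:411  4:935  5:1570  6:1547  7:588
  8:1038  9:1059  10:81  11:288  12:1024  13:132  14:1522  15:850
  16:566  17:258  18:391  19:513  20:245  21:1222  22:836  23:1218
  24:120  25:953  26:55  27:371  28:91  29:499  30:897  31:1084
  32:1398  33:760  34:246  35:1401  36:1297  37:50  38:1055  39:944
Giant step factor: 179^(-40) ≡ 206 (mod 1579).
Scan 130·206^i mod 1579 for i = 0, 1, …:
  i=0: 130   i=1: 1516   i=2: 1233   i=3: 1358
  i=4: 265   i=5: 904   i=6: 1481   i=7: 339
  i=8: 358   i=9: 1114   i=10: 529   i=11: 23
  i=12: 1
Match at i=12, j=0: e = 12·40 + 0 = 480.

480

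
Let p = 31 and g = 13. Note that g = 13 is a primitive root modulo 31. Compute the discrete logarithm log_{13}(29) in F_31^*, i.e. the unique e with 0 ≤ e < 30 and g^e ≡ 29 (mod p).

Successive powers of 13 modulo 31:
  13^0=1  13^1=13  13^2=14  13^3=27  13^4=10  13^5=6
  13^6=16  13^7=22  13^8=7  13^9=29
So 13^9 ≡ 29 (mod 31), giving e = 9.

9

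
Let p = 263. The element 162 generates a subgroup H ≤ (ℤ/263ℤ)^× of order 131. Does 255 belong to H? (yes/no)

no

255 ∈ ⟨162⟩ iff 255^131 ≡ 1 (mod 263), since |⟨162⟩| = 131.
255^131 mod 263 = 262.
Since 262 ≠ 1, 255 does not lie in the subgroup.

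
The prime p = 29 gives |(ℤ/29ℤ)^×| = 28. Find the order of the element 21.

28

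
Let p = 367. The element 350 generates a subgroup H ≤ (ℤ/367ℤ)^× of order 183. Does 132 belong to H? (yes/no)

132 ∈ ⟨350⟩ iff 132^183 ≡ 1 (mod 367), since |⟨350⟩| = 183.
132^183 mod 367 = 1.
Since 1 = 1, 132 lies in the subgroup.

yes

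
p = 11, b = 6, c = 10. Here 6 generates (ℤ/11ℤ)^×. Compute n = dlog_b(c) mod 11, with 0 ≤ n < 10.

Successive powers of 6 modulo 11:
  6^0=1  6^1=6  6^2=3  6^3=7  6^4=9  6^5=10
So 6^5 ≡ 10 (mod 11), giving n = 5.

5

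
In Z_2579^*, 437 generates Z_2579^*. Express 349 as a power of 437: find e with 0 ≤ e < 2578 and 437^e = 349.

Baby-step giant-step with m = ceil(sqrt(2578)) = 51.
Baby table (437^j mod 2579 for j=0..50):
  0:1  1:437  2:123  3:2171  4:2234  5:1396  6:1408  7:1494
  8:391  9:653  10:1671  11:370  12:1792  13:1667  14:1201  15:1300
  16:720  17:2  18:874  19:246  20:1763  21:1889  22:213  23:237
  24:409  25:782  26:1306  27:763  28:740  29:1005  30:755  31:2402
  32:21  33:1440  34:4  35:1748  36:492  37:947  38:1199  39:426
  40:474  41:818  42:1564  43:33  44:1526  45:1480  46:2010  47:1510
  48:2225  49:42  50:301
Giant step factor: 437^(-51) ≡ 1612 (mod 2579).
Scan 349·1612^i mod 2579 for i = 0, 1, …:
  i=0: 349   i=1: 366   i=2: 1980   i=3: 1537
  i=4: 1804   i=5: 1515   i=6: 2446   i=7: 2240
  i=8: 280   i=9: 35     …   i=48: 2408
  i=49: 301
Match at i=49, j=50: e = 49·51 + 50 = 2549.

2549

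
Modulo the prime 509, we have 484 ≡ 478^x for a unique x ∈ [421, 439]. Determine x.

422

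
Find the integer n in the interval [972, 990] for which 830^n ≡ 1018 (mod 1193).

989

Compute 830^972 mod 1193 = 1031, then multiply by 830 repeatedly:
  830^972=1031  830^973=349  830^974=964  830^975=810  830^976=641
  830^977=1145  830^978=722  830^979=374  830^980=240  830^981=1162
  830^982=516  830^983=1186  830^984=155  830^985=999  830^986=35
  830^987=418  830^988=970  830^989=1018
Found 1018 at exponent 989.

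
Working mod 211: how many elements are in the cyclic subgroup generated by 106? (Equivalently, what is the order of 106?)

The order of 106 must divide p − 1 = 210 = 2 · 3 · 5 · 7.
Divisors: 1, 2, 3, 5, 6, 7, 10, 14, 15, 21, 30, 35, 42, 70, 105, 210.
Check each in increasing order: 106^1 ≡ 106;  106^2 ≡ 53;  106^3 ≡ 132;  106^5 ≡ 33;  106^6 ≡ 122;  106^7 ≡ 61;  106^10 ≡ 34;  106^14 ≡ 134;  106^15 ≡ 67;  106^21 ≡ 156;  106^30 ≡ 58;  106^35 ≡ 15;  106^42 ≡ 71;  106^70 ≡ 14;  106^105 ≡ 210;  106^210 ≡ 1.
Smallest exponent giving 1 is 210.

210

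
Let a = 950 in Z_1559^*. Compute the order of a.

The order of 950 must divide p − 1 = 1558 = 2 · 19 · 41.
Divisors: 1, 2, 19, 38, 41, 82, 779, 1558.
Check each in increasing order: 950^1 ≡ 950;  950^2 ≡ 1398;  950^19 ≡ 412;  950^38 ≡ 1372;  950^41 ≡ 236;  950^82 ≡ 1131;  950^779 ≡ 1558;  950^1558 ≡ 1.
Smallest exponent giving 1 is 1558.

1558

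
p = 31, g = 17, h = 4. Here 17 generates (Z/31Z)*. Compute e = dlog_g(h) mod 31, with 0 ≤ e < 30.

Successive powers of 17 modulo 31:
  17^0=1  17^1=17  17^2=10  17^3=15  17^4=7  17^5=26
  17^6=8  17^7=12  17^8=18  17^9=27  17^10=25  17^11=22
  17^12=2  17^13=3  17^14=20  17^15=30  17^16=14  17^17=21
  17^18=16  17^19=24  17^20=5  17^21=23  17^22=19  17^23=13
  17^24=4
So 17^24 ≡ 4 (mod 31), giving e = 24.

24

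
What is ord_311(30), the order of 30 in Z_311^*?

155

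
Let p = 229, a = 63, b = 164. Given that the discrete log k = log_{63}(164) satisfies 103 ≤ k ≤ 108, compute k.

107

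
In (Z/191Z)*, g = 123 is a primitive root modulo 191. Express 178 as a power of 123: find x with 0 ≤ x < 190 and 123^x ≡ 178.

67

Baby-step giant-step with m = ceil(sqrt(190)) = 14.
Baby table (123^j mod 191 for j=0..13):
  0:1  1:123  2:40  3:145  4:72  5:70  6:15  7:126
  8:27  9:74  10:125  11:95  12:34  13:171
Giant step factor: 123^(-14) ≡ 108 (mod 191).
Scan 178·108^i mod 191 for i = 0, 1, …:
  i=0: 178   i=1: 124   i=2: 22   i=3: 84
  i=4: 95
Match at i=4, j=11: x = 4·14 + 11 = 67.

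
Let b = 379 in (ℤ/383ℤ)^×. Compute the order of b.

382

The order of 379 must divide p − 1 = 382 = 2 · 191.
Divisors: 1, 2, 191, 382.
Check each in increasing order: 379^1 ≡ 379;  379^2 ≡ 16;  379^191 ≡ 382;  379^382 ≡ 1.
Smallest exponent giving 1 is 382.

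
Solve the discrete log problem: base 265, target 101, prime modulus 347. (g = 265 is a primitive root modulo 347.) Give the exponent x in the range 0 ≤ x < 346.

19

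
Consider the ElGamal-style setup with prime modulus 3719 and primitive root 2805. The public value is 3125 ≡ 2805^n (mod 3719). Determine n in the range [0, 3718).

3434

Baby-step giant-step with m = ceil(sqrt(3718)) = 61.
Baby table (2805^j mod 3719 for j=0..60):
  0:1  1:2805  2:2340  3:3384  4:1232  5:809  6:655  7:89
  8:472  9:3715  10:3656  11:1797  12:1340  13:2510  14:483  15:1099
  16:3363  17:1831  18:16  19:252  20:250  21:2078  22:1117  23:1787
  24:3042  25:1424  26:114  27:3655  28:2711  29:2719  30:2845  31:2970
  32:290  33:2708  34:1742  35:3263  36:256  37:313  38:281  39:3496
  40:2996  41:2559  42:325  43:470  44:1824  45:2695  46:2467  47:2595
  48:892  49:2892  50:921  51:2419  52:1839  53:142  54:377  55:1289
  56:777  57:151  58:3308  59:35  60:1481
Giant step factor: 2805^(-61) ≡ 2948 (mod 3719).
Scan 3125·2948^i mod 3719 for i = 0, 1, …:
  i=0: 3125   i=1: 537   i=2: 2501   i=3: 1890
  i=4: 658   i=5: 2185   i=6: 72   i=7: 273
  i=8: 1500   i=9: 109     …   i=55: 1312
  i=56: 16
Match at i=56, j=18: n = 56·61 + 18 = 3434.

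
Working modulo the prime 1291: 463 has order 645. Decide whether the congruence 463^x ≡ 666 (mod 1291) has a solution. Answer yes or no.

666 ∈ ⟨463⟩ iff 666^645 ≡ 1 (mod 1291), since |⟨463⟩| = 645.
666^645 mod 1291 = 1290.
Since 1290 ≠ 1, 666 does not lie in the subgroup.

no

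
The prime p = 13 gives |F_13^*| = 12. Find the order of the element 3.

The order of 3 must divide p − 1 = 12 = 2^2 · 3.
Divisors: 1, 2, 3, 4, 6, 12.
Check each in increasing order: 3^1 ≡ 3;  3^2 ≡ 9;  3^3 ≡ 1.
Smallest exponent giving 1 is 3.

3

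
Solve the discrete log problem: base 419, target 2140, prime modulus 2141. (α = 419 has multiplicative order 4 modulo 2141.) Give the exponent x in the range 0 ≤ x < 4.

2

Successive powers of 419 modulo 2141:
  419^0=1  419^1=419  419^2=2140
So 419^2 ≡ 2140 (mod 2141), giving x = 2.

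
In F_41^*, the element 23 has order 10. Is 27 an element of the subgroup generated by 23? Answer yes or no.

⟨23⟩ has order 10; its elements mod 41 are {1, 4, 10, 16, 18, 23, 25, 31, 37, 40}.
27 is not in this set.

no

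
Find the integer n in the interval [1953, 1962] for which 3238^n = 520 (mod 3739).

Compute 3238^1953 mod 3739 = 1956, then multiply by 3238 repeatedly:
  3238^1953=1956  3238^1954=3401  3238^1955=1083  3238^1956=3311  3238^1957=1305
  3238^1958=520
Found 520 at exponent 1958.

1958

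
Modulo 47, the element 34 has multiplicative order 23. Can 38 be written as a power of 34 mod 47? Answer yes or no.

no

⟨34⟩ has order 23; its elements mod 47 are {1, 2, 3, 4, 6, 7, 8, 9, 12, 14, 16, 17, 18, 21, 24, 25, 27, 28, 32, 34, 36, 37, 42}.
38 is not in this set.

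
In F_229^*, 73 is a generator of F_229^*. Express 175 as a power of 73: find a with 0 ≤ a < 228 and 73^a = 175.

3

Baby-step giant-step with m = ceil(sqrt(228)) = 16.
Baby table (73^j mod 229 for j=0..15):
  0:1  1:73  2:62  3:175  4:180  5:87  6:168  7:127
  8:111  9:88  10:12  11:189  12:57  13:39  14:99  15:128
Giant step factor: 73^(-16) ≡ 173 (mod 229).
Scan 175·173^i mod 229 for i = 0, 1, …:
  i=0: 175
Match at i=0, j=3: a = 0·16 + 3 = 3.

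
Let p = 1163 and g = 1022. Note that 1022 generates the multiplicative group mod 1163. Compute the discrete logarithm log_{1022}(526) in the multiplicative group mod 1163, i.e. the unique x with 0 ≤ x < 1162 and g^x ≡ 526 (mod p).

910

Baby-step giant-step with m = ceil(sqrt(1162)) = 35.
Baby table (1022^j mod 1163 for j=0..34):
  0:1  1:1022  2:110  3:772  4:470  5:21  6:528  7:1147
  8:1093  9:566  10:441  11:621  12:827  13:856  14:256  15:1120
  16:248  17:1085  18:531  19:724  20:260  21:556  22:688  23:684
  24:85  25:808  26:46  27:492  28:408  29:622  30:686  31:966
  32:1028  33:427  34:269
Giant step factor: 1022^(-35) ≡ 964 (mod 1163).
Scan 526·964^i mod 1163 for i = 0, 1, …:
  i=0: 526   i=1: 1159   i=2: 796   i=3: 927
  i=4: 444   i=5: 32   i=6: 610   i=7: 725
  i=8: 1100   i=9: 907     …   i=25: 450
  i=26: 1
Match at i=26, j=0: x = 26·35 + 0 = 910.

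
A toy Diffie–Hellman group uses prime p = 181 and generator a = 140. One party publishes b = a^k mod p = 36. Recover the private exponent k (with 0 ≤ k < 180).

138

Baby-step giant-step with m = ceil(sqrt(180)) = 14.
Baby table (140^j mod 181 for j=0..13):
  0:1  1:140  2:52  3:40  4:170  5:89  6:152  7:103
  8:121  9:107  10:138  11:134  12:117  13:90
Giant step factor: 140^(-14) ≡ 106 (mod 181).
Scan 36·106^i mod 181 for i = 0, 1, …:
  i=0: 36   i=1: 15   i=2: 142   i=3: 29
  i=4: 178   i=5: 44   i=6: 139   i=7: 73
  i=8: 136   i=9: 117
Match at i=9, j=12: k = 9·14 + 12 = 138.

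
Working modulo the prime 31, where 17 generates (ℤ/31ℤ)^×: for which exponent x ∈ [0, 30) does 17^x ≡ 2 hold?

Successive powers of 17 modulo 31:
  17^0=1  17^1=17  17^2=10  17^3=15  17^4=7  17^5=26
  17^6=8  17^7=12  17^8=18  17^9=27  17^10=25  17^11=22
  17^12=2
So 17^12 ≡ 2 (mod 31), giving x = 12.

12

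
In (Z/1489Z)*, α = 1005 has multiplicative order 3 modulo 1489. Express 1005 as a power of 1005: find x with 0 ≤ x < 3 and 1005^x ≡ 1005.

Successive powers of 1005 modulo 1489:
  1005^0=1  1005^1=1005
So 1005^1 ≡ 1005 (mod 1489), giving x = 1.

1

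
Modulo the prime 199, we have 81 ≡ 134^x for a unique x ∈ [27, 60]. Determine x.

46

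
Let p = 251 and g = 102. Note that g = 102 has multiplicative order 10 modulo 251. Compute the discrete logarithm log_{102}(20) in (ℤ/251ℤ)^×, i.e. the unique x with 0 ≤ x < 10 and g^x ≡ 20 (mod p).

Successive powers of 102 modulo 251:
  102^0=1  102^1=102  102^2=113  102^3=231  102^4=219  102^5=250
  102^6=149  102^7=138  102^8=20
So 102^8 ≡ 20 (mod 251), giving x = 8.

8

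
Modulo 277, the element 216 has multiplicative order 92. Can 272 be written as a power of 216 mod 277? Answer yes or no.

272 ∈ ⟨216⟩ iff 272^92 ≡ 1 (mod 277), since |⟨216⟩| = 92.
272^92 mod 277 = 116.
Since 116 ≠ 1, 272 does not lie in the subgroup.

no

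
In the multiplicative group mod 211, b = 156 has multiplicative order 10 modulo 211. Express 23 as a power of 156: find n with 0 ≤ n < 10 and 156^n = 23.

Successive powers of 156 modulo 211:
  156^0=1  156^1=156  156^2=71  156^3=104  156^4=188  156^5=210
  156^6=55  156^7=140  156^8=107  156^9=23
So 156^9 ≡ 23 (mod 211), giving n = 9.

9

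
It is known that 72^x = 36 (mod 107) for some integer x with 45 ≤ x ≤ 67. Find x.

Compute 72^45 mod 107 = 96, then multiply by 72 repeatedly:
  72^45=96  72^46=64  72^47=7  72^48=76  72^49=15
  72^50=10  72^51=78  72^52=52  72^53=106  72^54=35
  72^55=59  72^56=75  72^57=50  72^58=69  72^59=46
  72^60=102  72^61=68  72^62=81  72^63=54  72^64=36
Found 36 at exponent 64.

64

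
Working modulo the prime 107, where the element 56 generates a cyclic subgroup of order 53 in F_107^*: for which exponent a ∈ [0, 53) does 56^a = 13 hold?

51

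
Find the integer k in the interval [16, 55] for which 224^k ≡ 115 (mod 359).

46

Compute 224^16 mod 359 = 131, then multiply by 224 repeatedly:
  224^16=131  224^17=265  224^18=125  224^19=357  224^20=270
  224^21=168  224^22=296  224^23=248  224^24=266  224^25=349
  224^26=273  224^27=122  224^28=44  224^29=163  224^30=253
  224^31=309  224^32=288  224^33=251  224^34=220  224^35=97
  224^36=188  224^37=109  224^38=4  224^39=178  224^40=23
  224^41=126  224^42=222  224^43=186  224^44=20  224^45=172
  224^46=115
Found 115 at exponent 46.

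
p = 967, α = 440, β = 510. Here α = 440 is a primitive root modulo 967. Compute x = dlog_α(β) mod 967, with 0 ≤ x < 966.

870

Baby-step giant-step with m = ceil(sqrt(966)) = 32.
Baby table (440^j mod 967 for j=0..31):
  0:1  1:440  2:200  3:3  4:353  5:600  6:9  7:92
  8:833  9:27  10:276  11:565  12:81  13:828  14:728  15:243
  16:550  17:250  18:729  19:683  20:750  21:253  22:115  23:316
  24:759  25:345  26:948  27:343  28:68  29:910  30:62  31:204
Giant step factor: 440^(-32) ≡ 803 (mod 967).
Scan 510·803^i mod 967 for i = 0, 1, …:
  i=0: 510   i=1: 489   i=2: 65   i=3: 944
  i=4: 871   i=5: 272   i=6: 841   i=7: 357
  i=8: 439   i=9: 529     …   i=26: 395
  i=27: 9
Match at i=27, j=6: x = 27·32 + 6 = 870.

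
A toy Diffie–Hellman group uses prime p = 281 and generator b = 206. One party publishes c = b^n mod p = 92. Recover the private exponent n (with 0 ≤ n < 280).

5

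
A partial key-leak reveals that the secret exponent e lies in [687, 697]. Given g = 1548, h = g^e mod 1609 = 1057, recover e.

687

Compute 1548^687 mod 1609 = 1057, then multiply by 1548 repeatedly:
  1548^687=1057
Found 1057 at exponent 687.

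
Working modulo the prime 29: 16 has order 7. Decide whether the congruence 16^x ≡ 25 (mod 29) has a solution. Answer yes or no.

yes

25 ∈ ⟨16⟩ iff 25^7 ≡ 1 (mod 29), since |⟨16⟩| = 7.
25^7 mod 29 = 1.
Since 1 = 1, 25 lies in the subgroup.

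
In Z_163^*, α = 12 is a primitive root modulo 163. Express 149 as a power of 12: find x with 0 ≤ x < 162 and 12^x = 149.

77

Baby-step giant-step with m = ceil(sqrt(162)) = 13.
Baby table (12^j mod 163 for j=0..12):
  0:1  1:12  2:144  3:98  4:35  5:94  6:150  7:7
  8:84  9:30  10:34  11:82  12:6
Giant step factor: 12^(-13) ≡ 120 (mod 163).
Scan 149·120^i mod 163 for i = 0, 1, …:
  i=0: 149   i=1: 113   i=2: 31   i=3: 134
  i=4: 106   i=5: 6
Match at i=5, j=12: x = 5·13 + 12 = 77.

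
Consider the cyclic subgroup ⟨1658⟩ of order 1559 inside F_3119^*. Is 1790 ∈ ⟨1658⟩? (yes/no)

1790 ∈ ⟨1658⟩ iff 1790^1559 ≡ 1 (mod 3119), since |⟨1658⟩| = 1559.
1790^1559 mod 3119 = 3118.
Since 3118 ≠ 1, 1790 does not lie in the subgroup.

no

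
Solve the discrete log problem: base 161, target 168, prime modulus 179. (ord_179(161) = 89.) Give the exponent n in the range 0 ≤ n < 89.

Baby-step giant-step with m = ceil(sqrt(89)) = 10.
Baby table (161^j mod 179 for j=0..9):
  0:1  1:161  2:145  3:75  4:82  5:135  6:76  7:64
  8:101  9:151
Giant step factor: 161^(-10) ≡ 141 (mod 179).
Scan 168·141^i mod 179 for i = 0, 1, …:
  i=0: 168   i=1: 60   i=2: 47   i=3: 4
  i=4: 27   i=5: 48   i=6: 145
Match at i=6, j=2: n = 6·10 + 2 = 62.

62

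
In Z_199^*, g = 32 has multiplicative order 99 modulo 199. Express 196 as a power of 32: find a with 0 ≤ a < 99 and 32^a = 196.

Successive powers of 32 modulo 199:
  32^0=1  32^1=32  32^2=29  32^3=132  32^4=45  32^5=47
  32^6=111  32^7=169  32^8=35  32^9=125  32^10=20  32^11=43
  32^12=182  32^13=53  32^14=104  32^15=144  32^16=31  32^17=196
So 32^17 ≡ 196 (mod 199), giving a = 17.

17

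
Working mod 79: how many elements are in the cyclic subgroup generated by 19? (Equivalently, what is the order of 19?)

The order of 19 must divide p − 1 = 78 = 2 · 3 · 13.
Divisors: 1, 2, 3, 6, 13, 26, 39, 78.
Check each in increasing order: 19^1 ≡ 19;  19^2 ≡ 45;  19^3 ≡ 65;  19^6 ≡ 38;  19^13 ≡ 23;  19^26 ≡ 55;  19^39 ≡ 1.
Smallest exponent giving 1 is 39.

39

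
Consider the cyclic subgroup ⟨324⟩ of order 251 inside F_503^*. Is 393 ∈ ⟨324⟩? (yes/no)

yes

393 ∈ ⟨324⟩ iff 393^251 ≡ 1 (mod 503), since |⟨324⟩| = 251.
393^251 mod 503 = 1.
Since 1 = 1, 393 lies in the subgroup.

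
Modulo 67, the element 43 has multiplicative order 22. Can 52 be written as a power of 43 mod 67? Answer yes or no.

52 ∈ ⟨43⟩ iff 52^22 ≡ 1 (mod 67), since |⟨43⟩| = 22.
52^22 mod 67 = 1.
Since 1 = 1, 52 lies in the subgroup.

yes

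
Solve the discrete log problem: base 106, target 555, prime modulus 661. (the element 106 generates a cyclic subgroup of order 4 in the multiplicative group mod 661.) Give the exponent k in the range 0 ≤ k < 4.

3

Successive powers of 106 modulo 661:
  106^0=1  106^1=106  106^2=660  106^3=555
So 106^3 ≡ 555 (mod 661), giving k = 3.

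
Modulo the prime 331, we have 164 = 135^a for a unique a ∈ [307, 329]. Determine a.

315

Compute 135^307 mod 331 = 129, then multiply by 135 repeatedly:
  135^307=129  135^308=203  135^309=263  135^310=88  135^311=295
  135^312=105  135^313=273  135^314=114  135^315=164
Found 164 at exponent 315.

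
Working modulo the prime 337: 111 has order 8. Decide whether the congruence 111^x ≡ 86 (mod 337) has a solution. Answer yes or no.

86 ∈ ⟨111⟩ iff 86^8 ≡ 1 (mod 337), since |⟨111⟩| = 8.
86^8 mod 337 = 169.
Since 169 ≠ 1, 86 does not lie in the subgroup.

no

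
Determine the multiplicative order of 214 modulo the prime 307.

The order of 214 must divide p − 1 = 306 = 2 · 3^2 · 17.
Divisors: 1, 2, 3, 6, 9, 17, 18, 34, 51, 102, 153, 306.
Check each in increasing order: 214^1 ≡ 214;  214^2 ≡ 53;  214^3 ≡ 290;  214^6 ≡ 289;  214^9 ≡ 306;  214^17 ≡ 33;  214^18 ≡ 1.
Smallest exponent giving 1 is 18.

18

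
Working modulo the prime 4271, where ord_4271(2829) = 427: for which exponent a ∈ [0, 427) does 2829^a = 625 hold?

Baby-step giant-step with m = ceil(sqrt(427)) = 21.
Baby table (2829^j mod 4271 for j=0..20):
  0:1  1:2829  2:3658  3:4120  4:4192  5:2872  6:1446  7:3387
  8:1970  9:3746  10:1083  11:1500  12:2397  13:3036  14:4134  15:1088
  16:2832  17:3603  18:2281  19:3739  20:2635
Giant step factor: 2829^(-21) ≡ 1936 (mod 4271).
Scan 625·1936^i mod 4271 for i = 0, 1, …:
  i=0: 625   i=1: 1307   i=2: 1920   i=3: 1350
  i=4: 4019   i=5: 3293   i=6: 2916   i=7: 3385
  i=8: 1646   i=9: 490   i=10: 478   i=11: 2872
Match at i=11, j=5: a = 11·21 + 5 = 236.

236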